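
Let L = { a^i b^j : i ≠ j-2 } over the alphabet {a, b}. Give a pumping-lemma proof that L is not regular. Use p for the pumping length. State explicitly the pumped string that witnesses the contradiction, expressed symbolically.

a^{p+p!} b^{p+p!+2}

Toward a contradiction, assume L is regular with pumping length p.
Choose w = a^p b^{p+p!+2}. Since p ≠ (p+p!+2)-2 = p+p!, w ∈ L; and |w| ≥ p.
The pumping lemma gives a decomposition w = xyz where |xy| ≤ p and y is nonempty.
Because |xy| ≤ p and w begins with p copies of a, we have y = a^k with 1 ≤ k ≤ p.
Since 1 ≤ k ≤ p, k divides p!; set t = 1 + p!/k. Then xy^t z has p + (p!/k)·k = p + p! copies of a. Now the a-count is p+p! and (b-count)-2 = (p+p!+2)-2 = p+p!, so i ≠ j-2 fails. So xy^t z = a^{p+p!} b^{p+p!+2} ∉ L.
This contradicts the pumping lemma, so L is not regular.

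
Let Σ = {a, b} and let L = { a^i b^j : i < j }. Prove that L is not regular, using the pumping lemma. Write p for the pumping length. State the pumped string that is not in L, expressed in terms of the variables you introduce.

a^{p+k} b^{p+1}

Toward a contradiction, assume L is regular with pumping length p.
Choose w = a^p b^{p+1} ∈ L, with |w| = 2p+1 ≥ p.
By the pumping lemma, w = xyz with |xy| ≤ p and |y| ≥ 1.
Because |xy| ≤ p and w begins with p copies of a, we have y = a^k with 1 ≤ k ≤ p.
Consider xy^2z = a^{p+k} b^{p+1}. Since k ≥ 1, the a-count p+k is at least p+1, so i < j fails; thus xy^2z ∉ L.
Contradiction. Therefore L is not regular.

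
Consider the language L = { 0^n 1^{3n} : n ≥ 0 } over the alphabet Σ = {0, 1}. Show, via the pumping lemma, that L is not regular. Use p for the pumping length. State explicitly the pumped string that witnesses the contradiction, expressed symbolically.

Assume L is regular. Let p be the pumping length given by the pumping lemma.
Take w = 0^p 1^{3p}. Then w ∈ L and |w| = 4p ≥ p.
By the pumping lemma, w = xyz with |xy| ≤ p and |y| > 0.
Since the first p symbols of w are all 0's and |xy| ≤ p, y lies entirely in the leading 0-block: y = 0^k for some k with 1 ≤ k ≤ p.
Pump with i = 2: xy^2z = 0^{p+k} 1^{3p}. For this to lie in L we would need 3p = 3(p+k), which forces k = 0. But k ≥ 1, so xy^2z ∉ L.
Contradiction. Therefore L is not regular.

0^{p+k} 1^{3p}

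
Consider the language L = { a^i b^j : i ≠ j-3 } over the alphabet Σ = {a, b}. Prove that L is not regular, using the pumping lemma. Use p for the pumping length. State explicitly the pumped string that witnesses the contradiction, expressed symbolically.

Assume L is regular. Let p be the pumping length given by the pumping lemma.
Choose w = a^p b^{p+p!+3}. Since p ≠ (p+p!+3)-3 = p+p!, w ∈ L; and |w| ≥ p.
By the pumping lemma, w = xyz with |xy| ≤ p and |y| > 0.
Because |xy| ≤ p and w begins with p copies of a, we have y = a^k with 1 ≤ k ≤ p.
Since 1 ≤ k ≤ p, k divides p!; set t = 1 + p!/k. Then xy^t z has p + (p!/k)·k = p + p! copies of a. Now the a-count is p+p! and (b-count)-3 = (p+p!+3)-3 = p+p!, so i ≠ j-3 fails. So xy^t z = a^{p+p!} b^{p+p!+3} ∉ L.
This contradicts the pumping lemma, so L is not regular.

a^{p+p!} b^{p+p!+3}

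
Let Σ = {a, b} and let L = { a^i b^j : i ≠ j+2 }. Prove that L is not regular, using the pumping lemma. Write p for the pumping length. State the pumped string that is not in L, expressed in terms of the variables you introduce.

a^{p+p!} b^{p+p!-2}

Assume L is regular. Let p be the pumping length given by the pumping lemma.
Choose w = a^p b^{p+p!-2}. Since p ≠ (p+p!-2)+2 = p+p!, w ∈ L; and |w| ≥ p.
By the pumping lemma, w = xyz with |xy| ≤ p and y is nonempty.
Since the first p symbols of w are all a's and |xy| ≤ p, y lies entirely in the leading a-block: y = a^k for some k with 1 ≤ k ≤ p.
Since 1 ≤ k ≤ p, k divides p!; set t = 1 + p!/k. Then xy^t z has p + (p!/k)·k = p + p! copies of a. Now the a-count is p+p! and (b-count)+2 = (p+p!-2)+2 = p+p!, so i ≠ j+2 fails. So xy^t z = a^{p+p!} b^{p+p!-2} ∉ L.
This is a contradiction; hence L is not regular.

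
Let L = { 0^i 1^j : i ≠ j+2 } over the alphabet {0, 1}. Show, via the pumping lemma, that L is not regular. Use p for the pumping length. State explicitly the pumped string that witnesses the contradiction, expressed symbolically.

0^{p+p!} 1^{p+p!-2}

Assume L is regular. Let p be the pumping length given by the pumping lemma.
Choose w = 0^p 1^{p+p!-2}. Since p ≠ (p+p!-2)+2 = p+p!, w ∈ L; and |w| ≥ p.
The pumping lemma gives a decomposition w = xyz where |xy| ≤ p and |y| ≥ 1.
Because |xy| ≤ p and w begins with p copies of 0, we have y = 0^k with 1 ≤ k ≤ p.
Since 1 ≤ k ≤ p, k divides p!; set t = 1 + p!/k. Then xy^t z has p + (p!/k)·k = p + p! copies of 0. Now the 0-count is p+p! and (1-count)+2 = (p+p!-2)+2 = p+p!, so i ≠ j+2 fails. So xy^t z = 0^{p+p!} 1^{p+p!-2} ∉ L.
This contradicts the pumping lemma, so L is not regular.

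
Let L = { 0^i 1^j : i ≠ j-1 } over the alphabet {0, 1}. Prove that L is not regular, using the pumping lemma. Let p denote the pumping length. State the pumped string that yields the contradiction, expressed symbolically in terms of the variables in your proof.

Assume L is regular; let p be its pumping constant.
Choose w = 0^p 1^{p+p!+1}. Since p ≠ (p+p!+1)-1 = p+p!, w ∈ L; and |w| ≥ p.
Write w = xyz as guaranteed by the lemma, with |xy| ≤ p and |y| ≥ 1.
The first p characters of w are 0's, so xy (and hence y) consists only of 0's. Write y = 0^k, 1 ≤ k ≤ p.
Since 1 ≤ k ≤ p, k divides p!; set t = 1 + p!/k. Then xy^t z has p + (p!/k)·k = p + p! copies of 0. Now the 0-count is p+p! and (1-count)-1 = (p+p!+1)-1 = p+p!, so i ≠ j-1 fails. So xy^t z = 0^{p+p!} 1^{p+p!+1} ∉ L.
Contradiction. Therefore L is not regular.

0^{p+p!} 1^{p+p!+1}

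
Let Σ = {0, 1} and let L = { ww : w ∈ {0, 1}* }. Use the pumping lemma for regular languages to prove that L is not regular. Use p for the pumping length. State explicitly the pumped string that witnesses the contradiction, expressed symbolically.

Assume L is regular. Let p be the pumping length given by the pumping lemma.
Take w = 0^p 1^p 0^p 1^p = uu where u = 0^p1^p; then w ∈ L and |w| = 4p ≥ p.
The pumping lemma gives a decomposition w = xyz where |xy| ≤ p and y is nonempty.
The first p characters of w are 0's, so xy (and hence y) consists only of 0's. Write y = 0^k, 1 ≤ k ≤ p.
Pump with i = 2: xy^2z = 0^{p+k} 1^p 0^p 1^p, of length 4p+k. Suppose this equals vv. The string starts with 0 and ends with 1, so v does too; thus the boundary between the two copies of v is a 1→0 transition. There is exactly one such transition, at position 2p+k, so |v| = 2p+k and |vv| = 4p+2k ≠ 4p+k since k ≥ 1. So xy^2z ∉ L.
Contradiction. Therefore L is not regular.

0^{p+k} 1^p 0^p 1^p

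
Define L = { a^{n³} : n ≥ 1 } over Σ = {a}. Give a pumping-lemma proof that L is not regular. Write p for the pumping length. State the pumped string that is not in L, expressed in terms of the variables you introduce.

Assume L is regular. Let p be the pumping length given by the pumping lemma.
Take w = a^{p³} ∈ L with |w| = p³ ≥ p.
The pumping lemma gives a decomposition w = xyz where |xy| ≤ p and |y| ≥ 1.
Then y = a^k for some k with 1 ≤ k ≤ p.
Pump with i = 2: xy^2z = a^{p³+k}. Since 1 ≤ k ≤ p, p³ < p³+k ≤ p³+p < p³+3p²+3p+1 = (p+1)³, so p³+k is not a perfect cube. So xy^2z ∉ L.
Contradiction. Therefore L is not regular.

a^{p³+k}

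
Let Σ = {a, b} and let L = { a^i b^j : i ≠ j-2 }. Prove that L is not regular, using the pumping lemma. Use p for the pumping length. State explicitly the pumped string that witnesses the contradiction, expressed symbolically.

a^{p+p!} b^{p+p!+2}

Toward a contradiction, assume L is regular with pumping length p.
Choose w = a^p b^{p+p!+2}. Since p ≠ (p+p!+2)-2 = p+p!, w ∈ L; and |w| ≥ p.
Write w = xyz as guaranteed by the lemma, with |xy| ≤ p and |y| > 0.
Since the first p symbols of w are all a's and |xy| ≤ p, y lies entirely in the leading a-block: y = a^k for some k with 1 ≤ k ≤ p.
Since 1 ≤ k ≤ p, k divides p!; set t = 1 + p!/k. Then xy^t z has p + (p!/k)·k = p + p! copies of a. Now the a-count is p+p! and (b-count)-2 = (p+p!+2)-2 = p+p!, so i ≠ j-2 fails. So xy^t z = a^{p+p!} b^{p+p!+2} ∉ L.
This is a contradiction; hence L is not regular.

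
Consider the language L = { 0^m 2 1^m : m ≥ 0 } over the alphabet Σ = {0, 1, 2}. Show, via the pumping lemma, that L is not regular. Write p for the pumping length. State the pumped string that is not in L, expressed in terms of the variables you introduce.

0^{p+k} 2 1^p

Suppose for contradiction that L is regular, and let p be the pumping length.
Take w = 0^p 2 1^p ∈ L with |w| = 2p+1 ≥ p.
The pumping lemma gives a decomposition w = xyz where |xy| ≤ p and |y| ≥ 1.
Because |xy| ≤ p and w begins with p copies of 0, we have y = 0^k with 1 ≤ k ≤ p.
Pump with i = 2: xy^2z = 0^{p+k} 2 1^p, which would require p+k = p. But k ≥ 1, so xy^2z ∉ L.
This is a contradiction; hence L is not regular.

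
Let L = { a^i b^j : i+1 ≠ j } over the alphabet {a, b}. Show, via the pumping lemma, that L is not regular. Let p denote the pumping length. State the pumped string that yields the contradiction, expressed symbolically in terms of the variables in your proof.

Assume L is regular. Let p be the pumping length given by the pumping lemma.
Choose w = a^p b^{p+p!+1}. Since p ≠ (p+p!+1)-1 = p+p!, w ∈ L; and |w| ≥ p.
Write w = xyz as guaranteed by the lemma, with |xy| ≤ p and |y| > 0.
Since the first p symbols of w are all a's and |xy| ≤ p, y lies entirely in the leading a-block: y = a^k for some k with 1 ≤ k ≤ p.
Since 1 ≤ k ≤ p, k divides p!; set t = 1 + p!/k. Then xy^t z has p + (p!/k)·k = p + p! copies of a. Now the a-count is p+p! and (b-count)-1 = (p+p!+1)-1 = p+p!, so i+1 ≠ j fails. So xy^t z = a^{p+p!} b^{p+p!+1} ∉ L.
This is a contradiction; hence L is not regular.

a^{p+p!} b^{p+p!+1}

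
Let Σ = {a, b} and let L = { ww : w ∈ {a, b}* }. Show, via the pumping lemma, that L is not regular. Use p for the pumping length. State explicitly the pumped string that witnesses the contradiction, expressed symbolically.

a^{p+k} b^p a^p b^p

Toward a contradiction, assume L is regular with pumping length p.
Take w = a^p b^p a^p b^p = uu where u = a^pb^p; then w ∈ L and |w| = 4p ≥ p.
By the pumping lemma, w = xyz with |xy| ≤ p and |y| ≥ 1.
The first p characters of w are a's, so xy (and hence y) consists only of a's. Write y = a^k, 1 ≤ k ≤ p.
Pump with i = 2: xy^2z = a^{p+k} b^p a^p b^p, of length 4p+k. Suppose this equals vv. The string starts with a and ends with b, so v does too; thus the boundary between the two copies of v is a b→a transition. There is exactly one such transition, at position 2p+k, so |v| = 2p+k and |vv| = 4p+2k ≠ 4p+k since k ≥ 1. So xy^2z ∉ L.
This contradicts the pumping lemma, so L is not regular.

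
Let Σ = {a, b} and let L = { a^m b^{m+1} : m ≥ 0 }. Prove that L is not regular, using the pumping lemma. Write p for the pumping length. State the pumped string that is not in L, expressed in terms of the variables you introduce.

Suppose for contradiction that L is regular, and let p be the pumping length.
Take w = a^p b^{p+1}. Then w ∈ L and |w| = 2p+1 ≥ p.
By the pumping lemma, w = xyz with |xy| ≤ p and |y| ≥ 1.
Because |xy| ≤ p and w begins with p copies of a, we have y = a^k with 1 ≤ k ≤ p.
Pump with i = 2: xy^2z = a^{p+k} b^{p+1}. For this to lie in L we would need p+1 = (p+k)+1, which forces k = 0. But k ≥ 1, so xy^2z ∉ L.
This contradicts the pumping lemma, so L is not regular.

a^{p+k} b^{p+1}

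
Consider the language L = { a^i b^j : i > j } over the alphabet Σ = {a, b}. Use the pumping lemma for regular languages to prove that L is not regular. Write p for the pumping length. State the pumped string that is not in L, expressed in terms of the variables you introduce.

Assume L is regular; let p be its pumping constant.
Choose w = a^{p+1} b^p ∈ L, with |w| = 2p+1 ≥ p.
By the pumping lemma, w = xyz with |xy| ≤ p and |y| > 0.
Because |xy| ≤ p and w begins with p copies of a, we have y = a^k with 1 ≤ k ≤ p.
Consider xy^0z = xz = a^{p+1-k} b^p. Since k ≥ 1, the a-count p+1-k is at most p, so i > j fails; thus xz ∉ L.
Contradiction. Therefore L is not regular.

a^{p+1-k} b^p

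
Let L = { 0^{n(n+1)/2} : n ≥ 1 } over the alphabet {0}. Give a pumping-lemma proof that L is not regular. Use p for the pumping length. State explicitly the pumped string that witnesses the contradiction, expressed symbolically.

0^{p(p+1)/2+k}

Assume L is regular; let p be its pumping constant.
Take w = 0^{p(p+1)/2} ∈ L with |w| = p(p+1)/2 ≥ p.
The pumping lemma gives a decomposition w = xyz where |xy| ≤ p and |y| ≥ 1.
Then y = 0^k for some k with 1 ≤ k ≤ p.
Pump with i = 2: xy^2z = 0^{p(p+1)/2+k}. Since 1 ≤ k ≤ p, p(p+1)/2 < p(p+1)/2+k ≤ p(p+1)/2+p < (p+1)(p+2)/2, so p(p+1)/2+k is strictly between consecutive triangular numbers. So xy^2z ∉ L.
Contradiction. Therefore L is not regular.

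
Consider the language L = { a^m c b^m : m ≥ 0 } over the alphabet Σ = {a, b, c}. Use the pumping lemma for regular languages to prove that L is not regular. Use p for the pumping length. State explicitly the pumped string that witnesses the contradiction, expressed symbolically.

Assume L is regular. Let p be the pumping length given by the pumping lemma.
Take w = a^p c b^p ∈ L with |w| = 2p+1 ≥ p.
By the pumping lemma, w = xyz with |xy| ≤ p and y is nonempty.
Since the first p symbols of w are all a's and |xy| ≤ p, y lies entirely in the leading a-block: y = a^k for some k with 1 ≤ k ≤ p.
Pump with i = 2: xy^2z = a^{p+k} c b^p, which would require p+k = p. But k ≥ 1, so xy^2z ∉ L.
This contradicts the pumping lemma, so L is not regular.

a^{p+k} c b^p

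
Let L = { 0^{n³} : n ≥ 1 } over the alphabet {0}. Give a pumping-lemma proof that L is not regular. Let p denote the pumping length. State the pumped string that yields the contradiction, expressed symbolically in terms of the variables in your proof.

Suppose for contradiction that L is regular, and let p be the pumping length.
Take w = 0^{p³} ∈ L with |w| = p³ ≥ p.
Write w = xyz as guaranteed by the lemma, with |xy| ≤ p and |y| ≥ 1.
Then y = 0^k for some k with 1 ≤ k ≤ p.
Pump with i = 2: xy^2z = 0^{p³+k}. Since 1 ≤ k ≤ p, p³ < p³+k ≤ p³+p < p³+3p²+3p+1 = (p+1)³, so p³+k is not a perfect cube. So xy^2z ∉ L.
This is a contradiction; hence L is not regular.

0^{p³+k}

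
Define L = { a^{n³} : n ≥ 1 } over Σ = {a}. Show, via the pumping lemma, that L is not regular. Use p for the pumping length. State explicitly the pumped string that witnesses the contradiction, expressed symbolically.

Toward a contradiction, assume L is regular with pumping length p.
Take w = a^{p³} ∈ L with |w| = p³ ≥ p.
Write w = xyz as guaranteed by the lemma, with |xy| ≤ p and y is nonempty.
Then y = a^k for some k with 1 ≤ k ≤ p.
Pump with i = 2: xy^2z = a^{p³+k}. Since 1 ≤ k ≤ p, p³ < p³+k ≤ p³+p < p³+3p²+3p+1 = (p+1)³, so p³+k is not a perfect cube. So xy^2z ∉ L.
This is a contradiction; hence L is not regular.

a^{p³+k}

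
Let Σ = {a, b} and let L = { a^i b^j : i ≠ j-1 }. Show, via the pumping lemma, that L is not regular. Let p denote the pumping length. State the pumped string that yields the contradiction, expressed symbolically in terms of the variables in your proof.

Assume L is regular. Let p be the pumping length given by the pumping lemma.
Choose w = a^p b^{p+p!+1}. Since p ≠ (p+p!+1)-1 = p+p!, w ∈ L; and |w| ≥ p.
The pumping lemma gives a decomposition w = xyz where |xy| ≤ p and |y| > 0.
The first p characters of w are a's, so xy (and hence y) consists only of a's. Write y = a^k, 1 ≤ k ≤ p.
Since 1 ≤ k ≤ p, k divides p!; set t = 1 + p!/k. Then xy^t z has p + (p!/k)·k = p + p! copies of a. Now the a-count is p+p! and (b-count)-1 = (p+p!+1)-1 = p+p!, so i ≠ j-1 fails. So xy^t z = a^{p+p!} b^{p+p!+1} ∉ L.
This is a contradiction; hence L is not regular.

a^{p+p!} b^{p+p!+1}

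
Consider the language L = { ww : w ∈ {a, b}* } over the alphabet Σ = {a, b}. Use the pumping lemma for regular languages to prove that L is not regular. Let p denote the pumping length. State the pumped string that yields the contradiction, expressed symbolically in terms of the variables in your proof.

Suppose for contradiction that L is regular, and let p be the pumping length.
Take w = a^p b^p a^p b^p = uu where u = a^pb^p; then w ∈ L and |w| = 4p ≥ p.
By the pumping lemma, w = xyz with |xy| ≤ p and |y| > 0.
Because |xy| ≤ p and w begins with p copies of a, we have y = a^k with 1 ≤ k ≤ p.
Pump with i = 2: xy^2z = a^{p+k} b^p a^p b^p, of length 4p+k. Suppose this equals vv. The string starts with a and ends with b, so v does too; thus the boundary between the two copies of v is a b→a transition. There is exactly one such transition, at position 2p+k, so |v| = 2p+k and |vv| = 4p+2k ≠ 4p+k since k ≥ 1. So xy^2z ∉ L.
Contradiction. Therefore L is not regular.

a^{p+k} b^p a^p b^p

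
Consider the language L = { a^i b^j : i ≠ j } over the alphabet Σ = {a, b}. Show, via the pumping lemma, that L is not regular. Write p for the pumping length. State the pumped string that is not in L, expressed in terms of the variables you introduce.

a^{p+p!} b^{p+p!}

Assume L is regular; let p be its pumping constant.
Choose w = a^p b^{p+p!}. Since p ≠ p+p!, w ∈ L; and |w| ≥ p.
Write w = xyz as guaranteed by the lemma, with |xy| ≤ p and |y| ≥ 1.
The first p characters of w are a's, so xy (and hence y) consists only of a's. Write y = a^k, 1 ≤ k ≤ p.
Since 1 ≤ k ≤ p, k divides p!; set t = 1 + p!/k. Then xy^t z has p + (p!/k)·k = p + p! copies of a. Now the a-count equals the b-count, so i ≠ j fails. So xy^t z = a^{p+p!} b^{p+p!} ∉ L.
This is a contradiction; hence L is not regular.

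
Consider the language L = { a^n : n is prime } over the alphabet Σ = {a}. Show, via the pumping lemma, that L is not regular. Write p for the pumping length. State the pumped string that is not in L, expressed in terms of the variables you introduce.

Assume L is regular; let p be its pumping constant.
Let q be a prime with q ≥ p+2 (infinitely many primes exist), and take w = a^q ∈ L with |w| = q ≥ p.
The pumping lemma gives a decomposition w = xyz where |xy| ≤ p and y is nonempty.
Then y = a^k for some k with 1 ≤ k ≤ p.
Since 1 ≤ k ≤ p, |xz| = q-k. Pump with i = q+1: |xy^{q+1}z| = (q-k)+(q+1)k = q+qk = q(1+k), which is composite (both factors ≥ 2). So xy^{q+1}z = a^{q(1+k)} ∉ L.
Contradiction. Therefore L is not regular.

a^{q(1+k)}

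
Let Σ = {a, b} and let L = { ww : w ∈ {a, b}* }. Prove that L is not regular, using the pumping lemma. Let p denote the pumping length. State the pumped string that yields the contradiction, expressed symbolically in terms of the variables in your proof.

a^{p+k} b^p a^p b^p

Assume L is regular; let p be its pumping constant.
Take w = a^p b^p a^p b^p = uu where u = a^pb^p; then w ∈ L and |w| = 4p ≥ p.
Write w = xyz as guaranteed by the lemma, with |xy| ≤ p and |y| ≥ 1.
Since the first p symbols of w are all a's and |xy| ≤ p, y lies entirely in the leading a-block: y = a^k for some k with 1 ≤ k ≤ p.
Pump with i = 2: xy^2z = a^{p+k} b^p a^p b^p, of length 4p+k. Suppose this equals vv. The string starts with a and ends with b, so v does too; thus the boundary between the two copies of v is a b→a transition. There is exactly one such transition, at position 2p+k, so |v| = 2p+k and |vv| = 4p+2k ≠ 4p+k since k ≥ 1. So xy^2z ∉ L.
Contradiction. Therefore L is not regular.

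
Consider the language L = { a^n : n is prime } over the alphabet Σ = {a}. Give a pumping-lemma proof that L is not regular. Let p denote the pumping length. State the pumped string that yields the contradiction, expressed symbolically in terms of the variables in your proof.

a^{q(1+k)}

Assume L is regular; let p be its pumping constant.
Let q be a prime with q ≥ p+2 (infinitely many primes exist), and take w = a^q ∈ L with |w| = q ≥ p.
Write w = xyz as guaranteed by the lemma, with |xy| ≤ p and |y| ≥ 1.
Then y = a^k for some k with 1 ≤ k ≤ p.
Since 1 ≤ k ≤ p, |xz| = q-k. Pump with i = q+1: |xy^{q+1}z| = (q-k)+(q+1)k = q+qk = q(1+k), which is composite (both factors ≥ 2). So xy^{q+1}z = a^{q(1+k)} ∉ L.
This is a contradiction; hence L is not regular.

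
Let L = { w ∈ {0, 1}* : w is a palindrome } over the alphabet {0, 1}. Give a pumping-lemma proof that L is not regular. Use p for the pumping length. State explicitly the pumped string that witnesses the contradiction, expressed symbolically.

Assume L is regular; let p be its pumping constant.
Take w = 0^p 1 0^p, a palindrome of length 2p+1 ≥ p.
Write w = xyz as guaranteed by the lemma, with |xy| ≤ p and y is nonempty.
The first p characters of w are 0's, so xy (and hence y) consists only of 0's. Write y = 0^k, 1 ≤ k ≤ p.
Pump with i = 2: xy^2z = 0^{p+k} 1 0^p. Its reverse is 0^p 1 0^{p+k}, which differs from xy^2z since k ≥ 1. So xy^2z is not a palindrome and xy^2z ∉ L.
This is a contradiction; hence L is not regular.

0^{p+k} 1 0^p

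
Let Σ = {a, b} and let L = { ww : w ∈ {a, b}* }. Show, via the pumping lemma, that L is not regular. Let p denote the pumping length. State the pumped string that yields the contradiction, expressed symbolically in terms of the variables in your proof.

Toward a contradiction, assume L is regular with pumping length p.
Take w = a^p b^p a^p b^p = uu where u = a^pb^p; then w ∈ L and |w| = 4p ≥ p.
By the pumping lemma, w = xyz with |xy| ≤ p and y is nonempty.
The first p characters of w are a's, so xy (and hence y) consists only of a's. Write y = a^k, 1 ≤ k ≤ p.
Pump with i = 2: xy^2z = a^{p+k} b^p a^p b^p, of length 4p+k. Suppose this equals vv. The string starts with a and ends with b, so v does too; thus the boundary between the two copies of v is a b→a transition. There is exactly one such transition, at position 2p+k, so |v| = 2p+k and |vv| = 4p+2k ≠ 4p+k since k ≥ 1. So xy^2z ∉ L.
Contradiction. Therefore L is not regular.

a^{p+k} b^p a^p b^p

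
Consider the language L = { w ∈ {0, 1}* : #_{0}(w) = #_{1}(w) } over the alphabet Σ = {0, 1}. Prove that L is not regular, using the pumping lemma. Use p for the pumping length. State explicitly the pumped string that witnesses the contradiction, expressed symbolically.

0^{p+k} 1^p

Assume L is regular. Let p be the pumping length given by the pumping lemma.
Choose w = 0^p 1^p ∈ L with |w| = 2p ≥ p.
By the pumping lemma, w = xyz with |xy| ≤ p and |y| ≥ 1.
The first p characters of w are 0's, so xy (and hence y) consists only of 0's. Write y = 0^k, 1 ≤ k ≤ p.
Pump with i = 2: xy^2z = 0^{p+k} 1^p has p+k occurrences of 0 but only p of 1. Since k ≥ 1 the counts differ, so xy^2z ∉ L.
This is a contradiction; hence L is not regular.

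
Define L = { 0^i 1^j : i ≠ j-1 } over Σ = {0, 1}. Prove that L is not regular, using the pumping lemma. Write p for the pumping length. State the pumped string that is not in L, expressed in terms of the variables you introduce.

Toward a contradiction, assume L is regular with pumping length p.
Choose w = 0^p 1^{p+p!+1}. Since p ≠ (p+p!+1)-1 = p+p!, w ∈ L; and |w| ≥ p.
Write w = xyz as guaranteed by the lemma, with |xy| ≤ p and |y| > 0.
Since the first p symbols of w are all 0's and |xy| ≤ p, y lies entirely in the leading 0-block: y = 0^k for some k with 1 ≤ k ≤ p.
Since 1 ≤ k ≤ p, k divides p!; set t = 1 + p!/k. Then xy^t z has p + (p!/k)·k = p + p! copies of 0. Now the 0-count is p+p! and (1-count)-1 = (p+p!+1)-1 = p+p!, so i ≠ j-1 fails. So xy^t z = 0^{p+p!} 1^{p+p!+1} ∉ L.
Contradiction. Therefore L is not regular.

0^{p+p!} 1^{p+p!+1}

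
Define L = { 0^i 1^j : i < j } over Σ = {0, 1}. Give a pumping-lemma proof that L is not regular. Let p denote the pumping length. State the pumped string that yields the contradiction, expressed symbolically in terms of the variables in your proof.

0^{p+k} 1^{p+1}

Assume L is regular. Let p be the pumping length given by the pumping lemma.
Choose w = 0^p 1^{p+1} ∈ L, with |w| = 2p+1 ≥ p.
The pumping lemma gives a decomposition w = xyz where |xy| ≤ p and |y| ≥ 1.
The first p characters of w are 0's, so xy (and hence y) consists only of 0's. Write y = 0^k, 1 ≤ k ≤ p.
Consider xy^2z = 0^{p+k} 1^{p+1}. Since k ≥ 1, the 0-count p+k is at least p+1, so i < j fails; thus xy^2z ∉ L.
Contradiction. Therefore L is not regular.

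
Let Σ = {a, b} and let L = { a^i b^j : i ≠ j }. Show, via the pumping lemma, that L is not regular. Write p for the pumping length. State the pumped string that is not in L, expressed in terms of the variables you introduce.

a^{p+p!} b^{p+p!}

Suppose for contradiction that L is regular, and let p be the pumping length.
Choose w = a^p b^{p+p!}. Since p ≠ p+p!, w ∈ L; and |w| ≥ p.
By the pumping lemma, w = xyz with |xy| ≤ p and y is nonempty.
Because |xy| ≤ p and w begins with p copies of a, we have y = a^k with 1 ≤ k ≤ p.
Since 1 ≤ k ≤ p, k divides p!; set t = 1 + p!/k. Then xy^t z has p + (p!/k)·k = p + p! copies of a. Now the a-count equals the b-count, so i ≠ j fails. So xy^t z = a^{p+p!} b^{p+p!} ∉ L.
This contradicts the pumping lemma, so L is not regular.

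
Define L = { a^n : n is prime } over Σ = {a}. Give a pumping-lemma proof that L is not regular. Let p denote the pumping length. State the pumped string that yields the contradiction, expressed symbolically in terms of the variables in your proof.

Suppose for contradiction that L is regular, and let p be the pumping length.
Let q be a prime with q ≥ p+2 (infinitely many primes exist), and take w = a^q ∈ L with |w| = q ≥ p.
Write w = xyz as guaranteed by the lemma, with |xy| ≤ p and y is nonempty.
Then y = a^k for some k with 1 ≤ k ≤ p.
Since 1 ≤ k ≤ p, |xz| = q-k. Pump with i = q+1: |xy^{q+1}z| = (q-k)+(q+1)k = q+qk = q(1+k), which is composite (both factors ≥ 2). So xy^{q+1}z = a^{q(1+k)} ∉ L.
Contradiction. Therefore L is not regular.

a^{q(1+k)}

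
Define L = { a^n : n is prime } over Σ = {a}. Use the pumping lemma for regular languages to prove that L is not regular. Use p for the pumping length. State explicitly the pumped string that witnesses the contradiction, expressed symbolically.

Toward a contradiction, assume L is regular with pumping length p.
Let q be a prime with q ≥ p+2 (infinitely many primes exist), and take w = a^q ∈ L with |w| = q ≥ p.
Write w = xyz as guaranteed by the lemma, with |xy| ≤ p and |y| ≥ 1.
Then y = a^k for some k with 1 ≤ k ≤ p.
Since 1 ≤ k ≤ p, |xz| = q-k. Pump with i = q+1: |xy^{q+1}z| = (q-k)+(q+1)k = q+qk = q(1+k), which is composite (both factors ≥ 2). So xy^{q+1}z = a^{q(1+k)} ∉ L.
This is a contradiction; hence L is not regular.

a^{q(1+k)}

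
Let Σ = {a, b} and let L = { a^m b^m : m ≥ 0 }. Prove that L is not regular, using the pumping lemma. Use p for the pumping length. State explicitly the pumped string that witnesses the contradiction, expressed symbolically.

Toward a contradiction, assume L is regular with pumping length p.
Choose w = a^p b^p, which is in L with |w| = 2p ≥ p.
Write w = xyz as guaranteed by the lemma, with |xy| ≤ p and y is nonempty.
Because |xy| ≤ p and w begins with p copies of a, we have y = a^k with 1 ≤ k ≤ p.
Pump with i = 2: xy^2z = a^{p+k} b^p. For this to lie in L we would need p = p+k, which forces k = 0. But k ≥ 1, so xy^2z ∉ L.
This is a contradiction; hence L is not regular.

a^{p+k} b^p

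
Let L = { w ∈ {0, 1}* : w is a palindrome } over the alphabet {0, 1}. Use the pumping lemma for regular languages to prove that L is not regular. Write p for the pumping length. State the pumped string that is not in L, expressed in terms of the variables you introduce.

Suppose for contradiction that L is regular, and let p be the pumping length.
Take w = 0^p 1 0^p, a palindrome of length 2p+1 ≥ p.
The pumping lemma gives a decomposition w = xyz where |xy| ≤ p and y is nonempty.
Since the first p symbols of w are all 0's and |xy| ≤ p, y lies entirely in the leading 0-block: y = 0^k for some k with 1 ≤ k ≤ p.
Pump with i = 2: xy^2z = 0^{p+k} 1 0^p. Its reverse is 0^p 1 0^{p+k}, which differs from xy^2z since k ≥ 1. So xy^2z is not a palindrome and xy^2z ∉ L.
This contradicts the pumping lemma, so L is not regular.

0^{p+k} 1 0^p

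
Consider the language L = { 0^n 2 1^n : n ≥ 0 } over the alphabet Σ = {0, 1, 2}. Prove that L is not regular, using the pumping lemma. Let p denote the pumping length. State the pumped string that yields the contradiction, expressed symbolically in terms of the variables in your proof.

Toward a contradiction, assume L is regular with pumping length p.
Take w = 0^p 2 1^p ∈ L with |w| = 2p+1 ≥ p.
Write w = xyz as guaranteed by the lemma, with |xy| ≤ p and |y| > 0.
Because |xy| ≤ p and w begins with p copies of 0, we have y = 0^k with 1 ≤ k ≤ p.
Pump with i = 2: xy^2z = 0^{p+k} 2 1^p, which would require p+k = p. But k ≥ 1, so xy^2z ∉ L.
This is a contradiction; hence L is not regular.

0^{p+k} 2 1^p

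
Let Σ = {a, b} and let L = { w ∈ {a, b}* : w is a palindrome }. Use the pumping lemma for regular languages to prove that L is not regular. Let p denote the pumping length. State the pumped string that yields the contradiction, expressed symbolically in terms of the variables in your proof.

a^{p+k} b a^p

Assume L is regular. Let p be the pumping length given by the pumping lemma.
Take w = a^p b a^p, a palindrome of length 2p+1 ≥ p.
By the pumping lemma, w = xyz with |xy| ≤ p and y is nonempty.
Because |xy| ≤ p and w begins with p copies of a, we have y = a^k with 1 ≤ k ≤ p.
Pump with i = 2: xy^2z = a^{p+k} b a^p. Its reverse is a^p b a^{p+k}, which differs from xy^2z since k ≥ 1. So xy^2z is not a palindrome and xy^2z ∉ L.
Contradiction. Therefore L is not regular.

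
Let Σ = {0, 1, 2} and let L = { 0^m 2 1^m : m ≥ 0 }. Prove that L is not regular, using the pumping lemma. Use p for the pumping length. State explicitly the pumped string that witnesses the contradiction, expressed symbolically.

Suppose for contradiction that L is regular, and let p be the pumping length.
Take w = 0^p 2 1^p ∈ L with |w| = 2p+1 ≥ p.
Write w = xyz as guaranteed by the lemma, with |xy| ≤ p and |y| ≥ 1.
The first p characters of w are 0's, so xy (and hence y) consists only of 0's. Write y = 0^k, 1 ≤ k ≤ p.
Pump with i = 2: xy^2z = 0^{p+k} 2 1^p, which would require p+k = p. But k ≥ 1, so xy^2z ∉ L.
This contradicts the pumping lemma, so L is not regular.

0^{p+k} 2 1^p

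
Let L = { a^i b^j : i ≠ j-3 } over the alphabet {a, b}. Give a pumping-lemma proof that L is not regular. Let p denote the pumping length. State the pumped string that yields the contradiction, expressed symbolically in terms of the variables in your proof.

Assume L is regular; let p be its pumping constant.
Choose w = a^p b^{p+p!+3}. Since p ≠ (p+p!+3)-3 = p+p!, w ∈ L; and |w| ≥ p.
The pumping lemma gives a decomposition w = xyz where |xy| ≤ p and y is nonempty.
Since the first p symbols of w are all a's and |xy| ≤ p, y lies entirely in the leading a-block: y = a^k for some k with 1 ≤ k ≤ p.
Since 1 ≤ k ≤ p, k divides p!; set t = 1 + p!/k. Then xy^t z has p + (p!/k)·k = p + p! copies of a. Now the a-count is p+p! and (b-count)-3 = (p+p!+3)-3 = p+p!, so i ≠ j-3 fails. So xy^t z = a^{p+p!} b^{p+p!+3} ∉ L.
Contradiction. Therefore L is not regular.

a^{p+p!} b^{p+p!+3}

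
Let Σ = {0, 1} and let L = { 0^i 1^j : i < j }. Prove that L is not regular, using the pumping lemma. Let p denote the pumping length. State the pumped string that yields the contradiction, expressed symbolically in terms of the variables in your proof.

Assume L is regular; let p be its pumping constant.
Choose w = 0^p 1^{p+1} ∈ L, with |w| = 2p+1 ≥ p.
By the pumping lemma, w = xyz with |xy| ≤ p and |y| > 0.
Because |xy| ≤ p and w begins with p copies of 0, we have y = 0^k with 1 ≤ k ≤ p.
Consider xy^2z = 0^{p+k} 1^{p+1}. Since k ≥ 1, the 0-count p+k is at least p+1, so i < j fails; thus xy^2z ∉ L.
This is a contradiction; hence L is not regular.

0^{p+k} 1^{p+1}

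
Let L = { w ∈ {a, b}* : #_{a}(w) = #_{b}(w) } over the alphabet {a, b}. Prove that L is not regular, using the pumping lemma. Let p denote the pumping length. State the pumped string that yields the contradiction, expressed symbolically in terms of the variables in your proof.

a^{p+k} b^p

Suppose for contradiction that L is regular, and let p be the pumping length.
Choose w = a^p b^p ∈ L with |w| = 2p ≥ p.
By the pumping lemma, w = xyz with |xy| ≤ p and y is nonempty.
The first p characters of w are a's, so xy (and hence y) consists only of a's. Write y = a^k, 1 ≤ k ≤ p.
Pump with i = 2: xy^2z = a^{p+k} b^p has p+k occurrences of a but only p of b. Since k ≥ 1 the counts differ, so xy^2z ∉ L.
Contradiction. Therefore L is not regular.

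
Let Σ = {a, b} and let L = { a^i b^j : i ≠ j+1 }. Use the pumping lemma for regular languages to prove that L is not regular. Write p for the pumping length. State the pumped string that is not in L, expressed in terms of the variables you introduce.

a^{p+p!} b^{p+p!-1}

Assume L is regular. Let p be the pumping length given by the pumping lemma.
Choose w = a^p b^{p+p!-1}. Since p ≠ (p+p!-1)+1 = p+p!, w ∈ L; and |w| ≥ p.
Write w = xyz as guaranteed by the lemma, with |xy| ≤ p and y is nonempty.
The first p characters of w are a's, so xy (and hence y) consists only of a's. Write y = a^k, 1 ≤ k ≤ p.
Since 1 ≤ k ≤ p, k divides p!; set t = 1 + p!/k. Then xy^t z has p + (p!/k)·k = p + p! copies of a. Now the a-count is p+p! and (b-count)+1 = (p+p!-1)+1 = p+p!, so i ≠ j+1 fails. So xy^t z = a^{p+p!} b^{p+p!-1} ∉ L.
This contradicts the pumping lemma, so L is not regular.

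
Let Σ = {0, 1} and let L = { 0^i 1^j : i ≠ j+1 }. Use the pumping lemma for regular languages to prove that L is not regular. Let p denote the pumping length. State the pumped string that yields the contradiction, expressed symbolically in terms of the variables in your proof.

Assume L is regular. Let p be the pumping length given by the pumping lemma.
Choose w = 0^p 1^{p+p!-1}. Since p ≠ (p+p!-1)+1 = p+p!, w ∈ L; and |w| ≥ p.
The pumping lemma gives a decomposition w = xyz where |xy| ≤ p and y is nonempty.
Because |xy| ≤ p and w begins with p copies of 0, we have y = 0^k with 1 ≤ k ≤ p.
Since 1 ≤ k ≤ p, k divides p!; set t = 1 + p!/k. Then xy^t z has p + (p!/k)·k = p + p! copies of 0. Now the 0-count is p+p! and (1-count)+1 = (p+p!-1)+1 = p+p!, so i ≠ j+1 fails. So xy^t z = 0^{p+p!} 1^{p+p!-1} ∉ L.
Contradiction. Therefore L is not regular.

0^{p+p!} 1^{p+p!-1}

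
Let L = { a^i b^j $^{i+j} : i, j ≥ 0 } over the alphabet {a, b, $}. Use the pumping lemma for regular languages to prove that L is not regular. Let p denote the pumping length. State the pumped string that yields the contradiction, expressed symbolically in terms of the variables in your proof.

Assume L is regular; let p be its pumping constant.
Take w = a^p b^p $^{2p} ∈ L (with i=j=p, i+j=2p), |w| = 4p ≥ p.
Write w = xyz as guaranteed by the lemma, with |xy| ≤ p and y is nonempty.
Since the first p symbols of w are all a's and |xy| ≤ p, y lies entirely in the leading a-block: y = a^k for some k with 1 ≤ k ≤ p.
Consider xy^2z = a^{p+k} b^p $^{2p}. Now the a- and b-counts sum to 2p+k, but the $-count is 2p ≠ 2p+k. So xy^2z ∉ L.
This contradicts the pumping lemma, so L is not regular.

a^{p+k} b^p $^{2p}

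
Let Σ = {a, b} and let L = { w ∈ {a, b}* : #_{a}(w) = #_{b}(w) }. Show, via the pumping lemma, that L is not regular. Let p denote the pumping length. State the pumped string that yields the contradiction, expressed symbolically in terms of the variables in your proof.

a^{p+k} b^p

Assume L is regular; let p be its pumping constant.
Choose w = a^p b^p ∈ L with |w| = 2p ≥ p.
By the pumping lemma, w = xyz with |xy| ≤ p and |y| > 0.
The first p characters of w are a's, so xy (and hence y) consists only of a's. Write y = a^k, 1 ≤ k ≤ p.
Pump with i = 2: xy^2z = a^{p+k} b^p has p+k occurrences of a but only p of b. Since k ≥ 1 the counts differ, so xy^2z ∉ L.
Contradiction. Therefore L is not regular.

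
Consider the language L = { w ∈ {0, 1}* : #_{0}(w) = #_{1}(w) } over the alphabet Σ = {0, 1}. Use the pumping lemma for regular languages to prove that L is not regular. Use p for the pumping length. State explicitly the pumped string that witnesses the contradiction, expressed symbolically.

Toward a contradiction, assume L is regular with pumping length p.
Choose w = 0^p 1^p ∈ L with |w| = 2p ≥ p.
The pumping lemma gives a decomposition w = xyz where |xy| ≤ p and |y| > 0.
The first p characters of w are 0's, so xy (and hence y) consists only of 0's. Write y = 0^k, 1 ≤ k ≤ p.
Pump with i = 2: xy^2z = 0^{p+k} 1^p has p+k occurrences of 0 but only p of 1. Since k ≥ 1 the counts differ, so xy^2z ∉ L.
Contradiction. Therefore L is not regular.

0^{p+k} 1^p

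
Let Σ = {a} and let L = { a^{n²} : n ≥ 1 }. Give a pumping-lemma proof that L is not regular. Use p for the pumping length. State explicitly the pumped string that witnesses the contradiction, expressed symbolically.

a^{p²+k}

Suppose for contradiction that L is regular, and let p be the pumping length.
Take w = a^{p²} ∈ L with |w| = p² ≥ p.
By the pumping lemma, w = xyz with |xy| ≤ p and |y| ≥ 1.
Then y = a^k for some k with 1 ≤ k ≤ p.
Pump with i = 2: xy^2z = a^{p²+k}. Since 1 ≤ k ≤ p, p² < p²+k ≤ p²+p < (p+1)², so p²+k lies strictly between consecutive squares and is not a perfect square. So xy^2z ∉ L.
This is a contradiction; hence L is not regular.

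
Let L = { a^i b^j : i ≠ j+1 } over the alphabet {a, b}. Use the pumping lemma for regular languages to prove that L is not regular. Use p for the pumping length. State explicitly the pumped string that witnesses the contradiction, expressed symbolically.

Assume L is regular. Let p be the pumping length given by the pumping lemma.
Choose w = a^p b^{p+p!-1}. Since p ≠ (p+p!-1)+1 = p+p!, w ∈ L; and |w| ≥ p.
Write w = xyz as guaranteed by the lemma, with |xy| ≤ p and |y| > 0.
Because |xy| ≤ p and w begins with p copies of a, we have y = a^k with 1 ≤ k ≤ p.
Since 1 ≤ k ≤ p, k divides p!; set t = 1 + p!/k. Then xy^t z has p + (p!/k)·k = p + p! copies of a. Now the a-count is p+p! and (b-count)+1 = (p+p!-1)+1 = p+p!, so i ≠ j+1 fails. So xy^t z = a^{p+p!} b^{p+p!-1} ∉ L.
This is a contradiction; hence L is not regular.

a^{p+p!} b^{p+p!-1}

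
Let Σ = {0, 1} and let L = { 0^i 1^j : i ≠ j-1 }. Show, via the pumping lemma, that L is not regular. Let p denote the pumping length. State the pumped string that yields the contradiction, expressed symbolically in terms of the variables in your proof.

0^{p+p!} 1^{p+p!+1}

Suppose for contradiction that L is regular, and let p be the pumping length.
Choose w = 0^p 1^{p+p!+1}. Since p ≠ (p+p!+1)-1 = p+p!, w ∈ L; and |w| ≥ p.
By the pumping lemma, w = xyz with |xy| ≤ p and y is nonempty.
The first p characters of w are 0's, so xy (and hence y) consists only of 0's. Write y = 0^k, 1 ≤ k ≤ p.
Since 1 ≤ k ≤ p, k divides p!; set t = 1 + p!/k. Then xy^t z has p + (p!/k)·k = p + p! copies of 0. Now the 0-count is p+p! and (1-count)-1 = (p+p!+1)-1 = p+p!, so i ≠ j-1 fails. So xy^t z = 0^{p+p!} 1^{p+p!+1} ∉ L.
This contradicts the pumping lemma, so L is not regular.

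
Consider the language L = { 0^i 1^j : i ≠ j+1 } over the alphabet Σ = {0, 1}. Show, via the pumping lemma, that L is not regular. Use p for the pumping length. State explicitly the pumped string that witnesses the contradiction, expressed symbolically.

Suppose for contradiction that L is regular, and let p be the pumping length.
Choose w = 0^p 1^{p+p!-1}. Since p ≠ (p+p!-1)+1 = p+p!, w ∈ L; and |w| ≥ p.
By the pumping lemma, w = xyz with |xy| ≤ p and |y| > 0.
The first p characters of w are 0's, so xy (and hence y) consists only of 0's. Write y = 0^k, 1 ≤ k ≤ p.
Since 1 ≤ k ≤ p, k divides p!; set t = 1 + p!/k. Then xy^t z has p + (p!/k)·k = p + p! copies of 0. Now the 0-count is p+p! and (1-count)+1 = (p+p!-1)+1 = p+p!, so i ≠ j+1 fails. So xy^t z = 0^{p+p!} 1^{p+p!-1} ∉ L.
This contradicts the pumping lemma, so L is not regular.

0^{p+p!} 1^{p+p!-1}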